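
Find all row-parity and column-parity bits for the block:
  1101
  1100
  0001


Row parities: 101
Column parities: 0000

Row P: 101, Col P: 0000, Corner: 0


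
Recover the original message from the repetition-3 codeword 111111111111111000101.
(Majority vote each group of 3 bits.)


Groups: 111, 111, 111, 111, 111, 000, 101
Majority votes: 1111101

1111101


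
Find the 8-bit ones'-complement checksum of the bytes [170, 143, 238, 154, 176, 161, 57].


Sum = 1099 mod 256 = 75
Complement = 180

180


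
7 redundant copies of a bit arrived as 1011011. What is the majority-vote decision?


Ones: 5 out of 7
Threshold: 4

1 (5/7 voted 1)


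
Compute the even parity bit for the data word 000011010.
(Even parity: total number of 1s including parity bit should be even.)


Number of 1s in data: 3
Parity bit: 1

1


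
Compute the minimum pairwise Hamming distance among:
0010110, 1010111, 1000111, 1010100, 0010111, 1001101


Comparing all pairs, minimum distance: 1
Can detect 0 errors, correct 0 errors

1


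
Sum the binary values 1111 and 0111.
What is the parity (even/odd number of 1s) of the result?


1111 = 15
0111 = 7
Sum = 22 = 10110
1s count = 3

odd parity (3 ones in 10110)


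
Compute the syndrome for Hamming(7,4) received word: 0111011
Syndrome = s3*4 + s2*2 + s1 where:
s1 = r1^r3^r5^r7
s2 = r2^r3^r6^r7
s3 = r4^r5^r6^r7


s1=0, s2=0, s3=1

Syndrome = 4 (error at position 4)


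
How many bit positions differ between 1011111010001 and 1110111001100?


XOR: 0101000011101
Count of 1s: 6

6


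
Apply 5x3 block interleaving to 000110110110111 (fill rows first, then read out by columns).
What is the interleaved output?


Matrix:
  000
  110
  110
  110
  111
Read columns: 011110111100001

011110111100001


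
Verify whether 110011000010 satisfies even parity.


Number of 1s: 5

No, parity error (5 ones)


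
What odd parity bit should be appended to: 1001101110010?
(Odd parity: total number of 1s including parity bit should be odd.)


Number of 1s in data: 7
Parity bit: 0

0


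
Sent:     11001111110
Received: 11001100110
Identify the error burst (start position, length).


XOR: 00000011000

Burst at position 6, length 2


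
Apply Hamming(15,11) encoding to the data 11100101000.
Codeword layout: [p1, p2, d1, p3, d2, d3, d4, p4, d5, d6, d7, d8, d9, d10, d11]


Parity bits: p1=0, p2=1, p3=1, p4=0

011111000101000


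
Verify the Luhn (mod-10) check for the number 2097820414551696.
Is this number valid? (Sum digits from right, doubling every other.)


Luhn sum = 68
68 mod 10 = 8

Invalid (Luhn sum mod 10 = 8)


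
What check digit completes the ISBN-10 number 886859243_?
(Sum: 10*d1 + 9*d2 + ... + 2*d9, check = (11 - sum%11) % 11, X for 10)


Weighted sum: 357
357 mod 11 = 5

Check digit: 6


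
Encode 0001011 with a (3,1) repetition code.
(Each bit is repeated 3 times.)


Each bit -> 3 copies

000000000111000111111


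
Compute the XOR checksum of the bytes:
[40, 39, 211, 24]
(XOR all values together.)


XOR chain: 40 ^ 39 ^ 211 ^ 24 = 196

196


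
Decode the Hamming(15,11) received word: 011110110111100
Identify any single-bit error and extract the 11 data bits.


Syndrome = 15: error at position 15

Data: 11010111101 (corrected bit 15)


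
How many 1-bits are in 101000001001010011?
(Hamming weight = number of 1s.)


Counting 1s in 101000001001010011

7


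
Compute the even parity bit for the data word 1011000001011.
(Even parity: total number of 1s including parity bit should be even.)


Number of 1s in data: 6
Parity bit: 0

0


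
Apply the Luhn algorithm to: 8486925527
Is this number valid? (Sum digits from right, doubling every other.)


Luhn sum = 52
52 mod 10 = 2

Invalid (Luhn sum mod 10 = 2)


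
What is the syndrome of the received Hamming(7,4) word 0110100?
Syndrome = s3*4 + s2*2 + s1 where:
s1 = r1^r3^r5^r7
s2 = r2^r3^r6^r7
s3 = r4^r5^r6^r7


s1=0, s2=0, s3=1

Syndrome = 4 (error at position 4)


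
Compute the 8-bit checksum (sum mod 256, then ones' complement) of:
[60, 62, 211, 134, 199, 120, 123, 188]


Sum = 1097 mod 256 = 73
Complement = 182

182


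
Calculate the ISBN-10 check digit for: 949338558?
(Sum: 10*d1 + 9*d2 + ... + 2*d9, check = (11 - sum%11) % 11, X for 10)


Weighted sum: 328
328 mod 11 = 9

Check digit: 2


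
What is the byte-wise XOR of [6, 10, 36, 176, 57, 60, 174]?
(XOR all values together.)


XOR chain: 6 ^ 10 ^ 36 ^ 176 ^ 57 ^ 60 ^ 174 = 51

51


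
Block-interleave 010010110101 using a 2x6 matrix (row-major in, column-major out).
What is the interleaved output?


Matrix:
  010010
  110101
Read columns: 011100011001

011100011001


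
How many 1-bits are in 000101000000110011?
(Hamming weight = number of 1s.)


Counting 1s in 000101000000110011

6


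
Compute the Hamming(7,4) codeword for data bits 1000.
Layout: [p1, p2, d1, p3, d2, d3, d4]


Parity bits: p1=1, p2=1, p3=0

1110000


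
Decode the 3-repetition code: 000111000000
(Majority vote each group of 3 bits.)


Groups: 000, 111, 000, 000
Majority votes: 0100

0100


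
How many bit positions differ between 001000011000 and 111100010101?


XOR: 110100001101
Count of 1s: 6

6


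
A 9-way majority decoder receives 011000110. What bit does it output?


Ones: 4 out of 9
Threshold: 5

0 (4/9 voted 1)


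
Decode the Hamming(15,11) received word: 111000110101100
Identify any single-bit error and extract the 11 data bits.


Syndrome = 4: error at position 4

Data: 10010101100 (corrected bit 4)


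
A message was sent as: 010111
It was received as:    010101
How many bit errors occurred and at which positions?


XOR: 000010

1 error(s) at position(s): 4


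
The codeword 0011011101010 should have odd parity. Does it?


Number of 1s: 7

Yes, parity is correct (7 ones)


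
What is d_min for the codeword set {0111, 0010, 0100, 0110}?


Comparing all pairs, minimum distance: 1
Can detect 0 errors, correct 0 errors

1


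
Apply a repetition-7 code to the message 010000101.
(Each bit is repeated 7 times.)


Each bit -> 7 copies

000000011111110000000000000000000000000000111111100000001111111


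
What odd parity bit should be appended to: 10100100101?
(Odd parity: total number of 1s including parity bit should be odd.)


Number of 1s in data: 5
Parity bit: 0

0


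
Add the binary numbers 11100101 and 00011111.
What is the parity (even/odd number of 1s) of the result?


11100101 = 229
00011111 = 31
Sum = 260 = 100000100
1s count = 2

even parity (2 ones in 100000100)


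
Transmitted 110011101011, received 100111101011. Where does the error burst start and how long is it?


XOR: 010100000000

Burst at position 1, length 3


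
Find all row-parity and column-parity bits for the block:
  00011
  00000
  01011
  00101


Row parities: 0010
Column parities: 01101

Row P: 0010, Col P: 01101, Corner: 1


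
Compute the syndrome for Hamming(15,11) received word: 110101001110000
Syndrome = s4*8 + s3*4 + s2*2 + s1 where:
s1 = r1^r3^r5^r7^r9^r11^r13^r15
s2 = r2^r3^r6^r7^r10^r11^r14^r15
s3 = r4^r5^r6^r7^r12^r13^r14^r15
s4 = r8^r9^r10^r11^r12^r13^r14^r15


s1=1, s2=0, s3=0, s4=1

Syndrome = 9 (error at position 9)


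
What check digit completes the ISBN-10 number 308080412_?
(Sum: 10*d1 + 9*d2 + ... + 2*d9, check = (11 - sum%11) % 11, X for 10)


Weighted sum: 165
165 mod 11 = 0

Check digit: 0


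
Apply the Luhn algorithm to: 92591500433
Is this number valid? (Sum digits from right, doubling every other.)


Luhn sum = 42
42 mod 10 = 2

Invalid (Luhn sum mod 10 = 2)


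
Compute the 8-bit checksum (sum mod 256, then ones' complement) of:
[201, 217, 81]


Sum = 499 mod 256 = 243
Complement = 12

12


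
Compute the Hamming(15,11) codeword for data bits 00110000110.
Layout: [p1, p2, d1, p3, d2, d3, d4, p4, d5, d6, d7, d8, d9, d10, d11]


Parity bits: p1=0, p2=1, p3=0, p4=0

010001100000110


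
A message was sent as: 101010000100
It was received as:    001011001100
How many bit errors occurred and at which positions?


XOR: 100001001000

3 error(s) at position(s): 0, 5, 8


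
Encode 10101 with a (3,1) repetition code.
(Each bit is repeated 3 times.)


Each bit -> 3 copies

111000111000111


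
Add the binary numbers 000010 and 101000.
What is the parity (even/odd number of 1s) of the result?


000010 = 2
101000 = 40
Sum = 42 = 101010
1s count = 3

odd parity (3 ones in 101010)


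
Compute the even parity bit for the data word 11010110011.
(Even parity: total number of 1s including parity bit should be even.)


Number of 1s in data: 7
Parity bit: 1

1


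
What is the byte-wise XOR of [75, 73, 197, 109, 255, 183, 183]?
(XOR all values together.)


XOR chain: 75 ^ 73 ^ 197 ^ 109 ^ 255 ^ 183 ^ 183 = 85

85


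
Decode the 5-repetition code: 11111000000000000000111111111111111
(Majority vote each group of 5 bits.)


Groups: 11111, 00000, 00000, 00000, 11111, 11111, 11111
Majority votes: 1000111

1000111


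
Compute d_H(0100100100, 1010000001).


XOR: 1110100101
Count of 1s: 6

6


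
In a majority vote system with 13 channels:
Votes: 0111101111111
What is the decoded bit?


Ones: 11 out of 13
Threshold: 7

1 (11/13 voted 1)


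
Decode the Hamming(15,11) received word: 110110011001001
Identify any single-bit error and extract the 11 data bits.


Syndrome = 0: no error detected

Data: 01001001001 (no errors)


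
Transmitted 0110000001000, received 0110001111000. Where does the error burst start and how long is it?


XOR: 0000001110000

Burst at position 6, length 3


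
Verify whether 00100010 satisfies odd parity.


Number of 1s: 2

No, parity error (2 ones)


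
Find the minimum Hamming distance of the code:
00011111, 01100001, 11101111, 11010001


Comparing all pairs, minimum distance: 3
Can detect 2 errors, correct 1 errors

3


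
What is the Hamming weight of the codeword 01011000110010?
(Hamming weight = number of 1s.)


Counting 1s in 01011000110010

6


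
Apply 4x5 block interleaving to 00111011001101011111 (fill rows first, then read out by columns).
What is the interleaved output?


Matrix:
  00111
  01100
  11010
  11111
Read columns: 00110111110110111001

00110111110110111001


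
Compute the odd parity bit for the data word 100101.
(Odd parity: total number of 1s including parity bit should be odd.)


Number of 1s in data: 3
Parity bit: 0

0


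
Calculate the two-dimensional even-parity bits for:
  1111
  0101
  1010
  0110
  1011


Row parities: 00001
Column parities: 1101

Row P: 00001, Col P: 1101, Corner: 1


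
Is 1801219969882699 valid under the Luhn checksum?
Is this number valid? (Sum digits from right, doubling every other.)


Luhn sum = 89
89 mod 10 = 9

Invalid (Luhn sum mod 10 = 9)


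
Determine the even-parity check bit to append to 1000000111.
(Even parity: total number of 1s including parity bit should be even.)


Number of 1s in data: 4
Parity bit: 0

0


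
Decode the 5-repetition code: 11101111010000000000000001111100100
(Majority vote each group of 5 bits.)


Groups: 11101, 11101, 00000, 00000, 00000, 11111, 00100
Majority votes: 1100010

1100010


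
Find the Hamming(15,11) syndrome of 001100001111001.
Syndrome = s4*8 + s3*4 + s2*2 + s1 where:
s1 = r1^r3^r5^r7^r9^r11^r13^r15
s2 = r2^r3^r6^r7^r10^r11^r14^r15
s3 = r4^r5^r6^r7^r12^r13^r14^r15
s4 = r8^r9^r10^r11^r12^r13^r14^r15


s1=0, s2=0, s3=1, s4=1

Syndrome = 12 (error at position 12)


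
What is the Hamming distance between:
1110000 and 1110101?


XOR: 0000101
Count of 1s: 2

2


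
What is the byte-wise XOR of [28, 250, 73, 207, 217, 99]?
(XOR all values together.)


XOR chain: 28 ^ 250 ^ 73 ^ 207 ^ 217 ^ 99 = 218

218


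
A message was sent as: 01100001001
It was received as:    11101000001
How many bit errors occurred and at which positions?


XOR: 10001001000

3 error(s) at position(s): 0, 4, 7


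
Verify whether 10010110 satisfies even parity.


Number of 1s: 4

Yes, parity is correct (4 ones)


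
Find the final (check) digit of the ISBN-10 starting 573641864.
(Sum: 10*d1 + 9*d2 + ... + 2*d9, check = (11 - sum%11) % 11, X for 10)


Weighted sum: 266
266 mod 11 = 2

Check digit: 9


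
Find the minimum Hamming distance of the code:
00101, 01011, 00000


Comparing all pairs, minimum distance: 2
Can detect 1 errors, correct 0 errors

2


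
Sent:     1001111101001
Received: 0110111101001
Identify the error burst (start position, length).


XOR: 1111000000000

Burst at position 0, length 4


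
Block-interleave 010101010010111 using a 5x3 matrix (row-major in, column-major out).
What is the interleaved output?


Matrix:
  010
  101
  010
  010
  111
Read columns: 010011011101001

010011011101001


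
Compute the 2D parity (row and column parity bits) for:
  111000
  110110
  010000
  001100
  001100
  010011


Row parities: 101001
Column parities: 001101

Row P: 101001, Col P: 001101, Corner: 1


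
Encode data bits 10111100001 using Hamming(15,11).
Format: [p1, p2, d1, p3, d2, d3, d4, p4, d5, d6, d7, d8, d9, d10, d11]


Parity bits: p1=0, p2=1, p3=1, p4=1

011101111100001


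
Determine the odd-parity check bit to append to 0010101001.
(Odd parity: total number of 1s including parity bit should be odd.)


Number of 1s in data: 4
Parity bit: 1

1


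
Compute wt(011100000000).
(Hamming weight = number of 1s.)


Counting 1s in 011100000000

3


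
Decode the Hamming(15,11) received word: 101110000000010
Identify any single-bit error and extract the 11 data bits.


Syndrome = 13: error at position 13

Data: 11000000110 (corrected bit 13)


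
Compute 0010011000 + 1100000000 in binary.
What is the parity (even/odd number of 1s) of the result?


0010011000 = 152
1100000000 = 768
Sum = 920 = 1110011000
1s count = 5

odd parity (5 ones in 1110011000)


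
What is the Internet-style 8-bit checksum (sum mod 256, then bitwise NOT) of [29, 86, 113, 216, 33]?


Sum = 477 mod 256 = 221
Complement = 34

34


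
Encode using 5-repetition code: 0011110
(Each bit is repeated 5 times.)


Each bit -> 5 copies

00000000001111111111111111111100000


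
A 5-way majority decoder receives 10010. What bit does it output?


Ones: 2 out of 5
Threshold: 3

0 (2/5 voted 1)


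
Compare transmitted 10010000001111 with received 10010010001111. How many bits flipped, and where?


XOR: 00000010000000

1 error(s) at position(s): 6


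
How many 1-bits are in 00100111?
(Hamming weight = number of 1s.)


Counting 1s in 00100111

4


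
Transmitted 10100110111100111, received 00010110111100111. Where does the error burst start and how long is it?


XOR: 10110000000000000

Burst at position 0, length 4


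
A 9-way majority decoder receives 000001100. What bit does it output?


Ones: 2 out of 9
Threshold: 5

0 (2/9 voted 1)


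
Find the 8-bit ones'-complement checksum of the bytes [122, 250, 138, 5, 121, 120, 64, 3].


Sum = 823 mod 256 = 55
Complement = 200

200


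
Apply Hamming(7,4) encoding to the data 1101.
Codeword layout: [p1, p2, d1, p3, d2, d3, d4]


Parity bits: p1=1, p2=0, p3=0

1010101


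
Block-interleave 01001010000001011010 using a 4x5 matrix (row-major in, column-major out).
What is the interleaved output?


Matrix:
  01001
  01000
  00010
  11010
Read columns: 00011101000000111000

00011101000000111000


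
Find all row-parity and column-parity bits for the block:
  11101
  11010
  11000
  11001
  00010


Row parities: 01011
Column parities: 00100

Row P: 01011, Col P: 00100, Corner: 1


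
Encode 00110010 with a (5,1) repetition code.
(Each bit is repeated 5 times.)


Each bit -> 5 copies

0000000000111111111100000000001111100000


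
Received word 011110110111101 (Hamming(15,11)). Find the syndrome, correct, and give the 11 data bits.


Syndrome = 0: no error detected

Data: 11010111101 (no errors)


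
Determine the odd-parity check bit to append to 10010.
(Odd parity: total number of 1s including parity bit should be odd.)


Number of 1s in data: 2
Parity bit: 1

1


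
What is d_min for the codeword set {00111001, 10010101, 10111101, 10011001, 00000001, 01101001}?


Comparing all pairs, minimum distance: 2
Can detect 1 errors, correct 0 errors

2


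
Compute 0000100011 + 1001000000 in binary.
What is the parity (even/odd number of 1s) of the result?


0000100011 = 35
1001000000 = 576
Sum = 611 = 1001100011
1s count = 5

odd parity (5 ones in 1001100011)


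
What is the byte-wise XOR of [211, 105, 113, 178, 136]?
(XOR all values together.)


XOR chain: 211 ^ 105 ^ 113 ^ 178 ^ 136 = 241

241


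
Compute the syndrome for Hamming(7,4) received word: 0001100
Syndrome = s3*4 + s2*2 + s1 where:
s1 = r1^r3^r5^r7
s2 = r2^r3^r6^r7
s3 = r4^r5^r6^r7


s1=1, s2=0, s3=0

Syndrome = 1 (error at position 1)


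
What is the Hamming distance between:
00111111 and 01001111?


XOR: 01110000
Count of 1s: 3

3


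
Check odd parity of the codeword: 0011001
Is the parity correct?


Number of 1s: 3

Yes, parity is correct (3 ones)


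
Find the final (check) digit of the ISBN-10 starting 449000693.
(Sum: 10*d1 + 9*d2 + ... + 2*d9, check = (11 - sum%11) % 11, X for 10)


Weighted sum: 205
205 mod 11 = 7

Check digit: 4


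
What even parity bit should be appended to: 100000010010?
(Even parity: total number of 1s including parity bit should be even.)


Number of 1s in data: 3
Parity bit: 1

1


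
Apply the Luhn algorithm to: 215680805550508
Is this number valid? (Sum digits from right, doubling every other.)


Luhn sum = 52
52 mod 10 = 2

Invalid (Luhn sum mod 10 = 2)


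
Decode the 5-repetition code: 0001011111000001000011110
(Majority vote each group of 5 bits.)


Groups: 00010, 11111, 00000, 10000, 11110
Majority votes: 01001

01001


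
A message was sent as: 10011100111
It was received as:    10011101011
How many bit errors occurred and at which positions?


XOR: 00000001100

2 error(s) at position(s): 7, 8


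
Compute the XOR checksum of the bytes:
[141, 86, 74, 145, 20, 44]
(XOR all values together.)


XOR chain: 141 ^ 86 ^ 74 ^ 145 ^ 20 ^ 44 = 56

56


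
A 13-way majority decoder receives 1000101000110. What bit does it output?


Ones: 5 out of 13
Threshold: 7

0 (5/13 voted 1)


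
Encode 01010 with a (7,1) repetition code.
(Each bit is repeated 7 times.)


Each bit -> 7 copies

00000001111111000000011111110000000


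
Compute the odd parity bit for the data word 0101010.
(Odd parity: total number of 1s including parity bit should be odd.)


Number of 1s in data: 3
Parity bit: 0

0


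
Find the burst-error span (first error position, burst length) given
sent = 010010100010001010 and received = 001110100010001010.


XOR: 011100000000000000

Burst at position 1, length 3


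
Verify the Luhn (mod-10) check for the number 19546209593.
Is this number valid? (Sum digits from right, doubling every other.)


Luhn sum = 59
59 mod 10 = 9

Invalid (Luhn sum mod 10 = 9)


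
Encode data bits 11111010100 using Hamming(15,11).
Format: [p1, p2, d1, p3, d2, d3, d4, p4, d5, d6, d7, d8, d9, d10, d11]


Parity bits: p1=0, p2=0, p3=0, p4=1

001011111010100


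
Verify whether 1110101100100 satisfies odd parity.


Number of 1s: 7

Yes, parity is correct (7 ones)


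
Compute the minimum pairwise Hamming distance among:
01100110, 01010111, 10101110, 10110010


Comparing all pairs, minimum distance: 3
Can detect 2 errors, correct 1 errors

3


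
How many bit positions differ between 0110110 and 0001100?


XOR: 0111010
Count of 1s: 4

4


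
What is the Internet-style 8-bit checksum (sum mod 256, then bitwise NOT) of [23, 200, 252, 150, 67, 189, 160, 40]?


Sum = 1081 mod 256 = 57
Complement = 198

198


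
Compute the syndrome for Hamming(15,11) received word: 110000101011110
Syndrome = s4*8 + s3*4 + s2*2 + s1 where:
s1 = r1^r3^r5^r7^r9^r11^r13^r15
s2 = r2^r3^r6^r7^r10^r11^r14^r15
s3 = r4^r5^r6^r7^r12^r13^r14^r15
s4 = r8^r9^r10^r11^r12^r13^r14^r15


s1=1, s2=0, s3=0, s4=1

Syndrome = 9 (error at position 9)


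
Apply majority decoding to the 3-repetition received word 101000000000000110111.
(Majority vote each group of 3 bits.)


Groups: 101, 000, 000, 000, 000, 110, 111
Majority votes: 1000011

1000011


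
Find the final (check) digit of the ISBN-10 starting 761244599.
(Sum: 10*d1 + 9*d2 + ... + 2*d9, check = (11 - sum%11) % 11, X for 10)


Weighted sum: 255
255 mod 11 = 2

Check digit: 9


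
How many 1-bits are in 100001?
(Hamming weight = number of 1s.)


Counting 1s in 100001

2


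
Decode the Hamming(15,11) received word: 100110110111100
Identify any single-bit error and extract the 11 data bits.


Syndrome = 15: error at position 15

Data: 01010111101 (corrected bit 15)


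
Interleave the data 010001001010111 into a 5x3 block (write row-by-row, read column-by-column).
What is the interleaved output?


Matrix:
  010
  001
  001
  010
  111
Read columns: 000011001101101

000011001101101


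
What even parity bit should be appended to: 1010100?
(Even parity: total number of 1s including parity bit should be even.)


Number of 1s in data: 3
Parity bit: 1

1


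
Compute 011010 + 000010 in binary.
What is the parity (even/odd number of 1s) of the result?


011010 = 26
000010 = 2
Sum = 28 = 11100
1s count = 3

odd parity (3 ones in 11100)


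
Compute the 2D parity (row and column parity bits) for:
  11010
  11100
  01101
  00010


Row parities: 1111
Column parities: 01001

Row P: 1111, Col P: 01001, Corner: 0


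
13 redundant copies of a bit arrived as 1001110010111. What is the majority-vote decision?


Ones: 8 out of 13
Threshold: 7

1 (8/13 voted 1)


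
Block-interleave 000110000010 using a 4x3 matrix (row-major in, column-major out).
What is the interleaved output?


Matrix:
  000
  110
  000
  010
Read columns: 010001010000

010001010000


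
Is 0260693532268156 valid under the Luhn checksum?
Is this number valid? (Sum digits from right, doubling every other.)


Luhn sum = 61
61 mod 10 = 1

Invalid (Luhn sum mod 10 = 1)


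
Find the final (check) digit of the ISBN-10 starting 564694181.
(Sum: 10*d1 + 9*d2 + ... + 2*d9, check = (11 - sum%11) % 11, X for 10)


Weighted sum: 282
282 mod 11 = 7

Check digit: 4


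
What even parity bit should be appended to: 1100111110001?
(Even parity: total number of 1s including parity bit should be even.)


Number of 1s in data: 8
Parity bit: 0

0


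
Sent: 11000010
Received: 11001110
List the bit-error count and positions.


XOR: 00001100

2 error(s) at position(s): 4, 5


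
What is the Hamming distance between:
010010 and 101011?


XOR: 111001
Count of 1s: 4

4


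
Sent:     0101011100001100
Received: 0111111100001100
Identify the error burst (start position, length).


XOR: 0010100000000000

Burst at position 2, length 3


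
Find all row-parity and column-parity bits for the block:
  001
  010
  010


Row parities: 111
Column parities: 001

Row P: 111, Col P: 001, Corner: 1


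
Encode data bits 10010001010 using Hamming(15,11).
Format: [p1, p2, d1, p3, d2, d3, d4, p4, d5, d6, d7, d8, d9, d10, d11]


Parity bits: p1=0, p2=1, p3=1, p4=0

011100100001010


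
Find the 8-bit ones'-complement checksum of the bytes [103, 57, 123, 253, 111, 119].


Sum = 766 mod 256 = 254
Complement = 1

1


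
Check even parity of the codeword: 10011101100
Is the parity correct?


Number of 1s: 6

Yes, parity is correct (6 ones)


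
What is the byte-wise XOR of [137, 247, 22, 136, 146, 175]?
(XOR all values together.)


XOR chain: 137 ^ 247 ^ 22 ^ 136 ^ 146 ^ 175 = 221

221


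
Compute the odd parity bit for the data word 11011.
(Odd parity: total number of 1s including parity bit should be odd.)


Number of 1s in data: 4
Parity bit: 1

1


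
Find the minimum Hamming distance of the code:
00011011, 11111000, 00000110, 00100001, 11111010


Comparing all pairs, minimum distance: 1
Can detect 0 errors, correct 0 errors

1


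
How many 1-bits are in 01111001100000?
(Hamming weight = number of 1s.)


Counting 1s in 01111001100000

6


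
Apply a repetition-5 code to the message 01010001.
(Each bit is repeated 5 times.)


Each bit -> 5 copies

0000011111000001111100000000000000011111


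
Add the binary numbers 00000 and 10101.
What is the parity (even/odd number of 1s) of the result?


00000 = 0
10101 = 21
Sum = 21 = 10101
1s count = 3

odd parity (3 ones in 10101)


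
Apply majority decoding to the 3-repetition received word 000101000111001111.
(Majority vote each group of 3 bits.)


Groups: 000, 101, 000, 111, 001, 111
Majority votes: 010101

010101


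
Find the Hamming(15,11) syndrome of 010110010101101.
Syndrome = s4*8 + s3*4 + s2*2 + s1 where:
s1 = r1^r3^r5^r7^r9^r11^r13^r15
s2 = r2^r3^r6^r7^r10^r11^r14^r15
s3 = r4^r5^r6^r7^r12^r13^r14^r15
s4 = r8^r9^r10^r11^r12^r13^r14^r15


s1=1, s2=1, s3=1, s4=1

Syndrome = 15 (error at position 15)


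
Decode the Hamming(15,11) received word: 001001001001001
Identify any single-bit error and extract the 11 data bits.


Syndrome = 15: error at position 15

Data: 10101001000 (corrected bit 15)


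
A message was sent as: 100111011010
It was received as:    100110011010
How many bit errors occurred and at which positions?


XOR: 000001000000

1 error(s) at position(s): 5


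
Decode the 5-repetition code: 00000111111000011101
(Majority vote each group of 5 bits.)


Groups: 00000, 11111, 10000, 11101
Majority votes: 0101

0101


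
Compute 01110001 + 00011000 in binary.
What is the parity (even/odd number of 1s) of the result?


01110001 = 113
00011000 = 24
Sum = 137 = 10001001
1s count = 3

odd parity (3 ones in 10001001)


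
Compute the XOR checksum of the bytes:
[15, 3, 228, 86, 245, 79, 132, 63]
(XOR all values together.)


XOR chain: 15 ^ 3 ^ 228 ^ 86 ^ 245 ^ 79 ^ 132 ^ 63 = 191

191


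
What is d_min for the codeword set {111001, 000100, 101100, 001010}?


Comparing all pairs, minimum distance: 2
Can detect 1 errors, correct 0 errors

2


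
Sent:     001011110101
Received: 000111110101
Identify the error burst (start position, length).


XOR: 001100000000

Burst at position 2, length 2


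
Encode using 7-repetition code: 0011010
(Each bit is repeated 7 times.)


Each bit -> 7 copies

0000000000000011111111111111000000011111110000000


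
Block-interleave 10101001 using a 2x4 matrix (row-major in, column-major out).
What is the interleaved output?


Matrix:
  1010
  1001
Read columns: 11001001

11001001


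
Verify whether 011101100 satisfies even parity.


Number of 1s: 5

No, parity error (5 ones)


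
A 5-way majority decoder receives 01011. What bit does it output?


Ones: 3 out of 5
Threshold: 3

1 (3/5 voted 1)


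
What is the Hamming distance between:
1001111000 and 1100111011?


XOR: 0101000011
Count of 1s: 4

4


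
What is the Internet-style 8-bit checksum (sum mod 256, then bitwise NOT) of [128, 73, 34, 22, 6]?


Sum = 263 mod 256 = 7
Complement = 248

248


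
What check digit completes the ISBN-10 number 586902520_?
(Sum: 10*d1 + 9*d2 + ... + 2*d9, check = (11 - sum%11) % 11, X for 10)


Weighted sum: 269
269 mod 11 = 5

Check digit: 6


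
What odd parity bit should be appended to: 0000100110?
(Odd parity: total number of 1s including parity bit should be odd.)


Number of 1s in data: 3
Parity bit: 0

0


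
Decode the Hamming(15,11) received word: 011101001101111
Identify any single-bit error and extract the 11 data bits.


Syndrome = 0: no error detected

Data: 10101101111 (no errors)


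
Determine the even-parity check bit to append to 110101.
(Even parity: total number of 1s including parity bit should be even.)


Number of 1s in data: 4
Parity bit: 0

0


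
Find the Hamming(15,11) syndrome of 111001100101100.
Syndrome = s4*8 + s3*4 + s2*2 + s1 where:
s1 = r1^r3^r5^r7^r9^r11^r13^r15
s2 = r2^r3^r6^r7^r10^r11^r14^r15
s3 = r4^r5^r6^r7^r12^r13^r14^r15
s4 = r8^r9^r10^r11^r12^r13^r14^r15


s1=0, s2=1, s3=0, s4=1

Syndrome = 10 (error at position 10)


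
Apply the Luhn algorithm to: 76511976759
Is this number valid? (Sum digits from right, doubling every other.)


Luhn sum = 54
54 mod 10 = 4

Invalid (Luhn sum mod 10 = 4)


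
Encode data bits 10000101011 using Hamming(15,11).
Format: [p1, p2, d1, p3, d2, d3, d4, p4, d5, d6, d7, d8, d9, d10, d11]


Parity bits: p1=0, p2=0, p3=1, p4=0

001100000101011


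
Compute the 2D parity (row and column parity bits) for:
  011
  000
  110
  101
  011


Row parities: 00000
Column parities: 011

Row P: 00000, Col P: 011, Corner: 0


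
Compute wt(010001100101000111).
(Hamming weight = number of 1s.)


Counting 1s in 010001100101000111

8


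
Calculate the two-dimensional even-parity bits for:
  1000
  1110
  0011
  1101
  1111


Row parities: 11010
Column parities: 0111

Row P: 11010, Col P: 0111, Corner: 1


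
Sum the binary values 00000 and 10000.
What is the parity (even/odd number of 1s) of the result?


00000 = 0
10000 = 16
Sum = 16 = 10000
1s count = 1

odd parity (1 ones in 10000)


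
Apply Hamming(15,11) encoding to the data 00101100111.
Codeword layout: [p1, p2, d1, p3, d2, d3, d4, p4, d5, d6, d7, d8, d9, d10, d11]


Parity bits: p1=1, p2=0, p3=0, p4=1

100001011100111


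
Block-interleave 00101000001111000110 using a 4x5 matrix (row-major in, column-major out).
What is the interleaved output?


Matrix:
  00101
  00000
  11110
  00110
Read columns: 00100010101100111000

00100010101100111000


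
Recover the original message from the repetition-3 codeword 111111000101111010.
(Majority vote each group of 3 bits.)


Groups: 111, 111, 000, 101, 111, 010
Majority votes: 110110

110110


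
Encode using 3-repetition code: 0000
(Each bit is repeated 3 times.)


Each bit -> 3 copies

000000000000


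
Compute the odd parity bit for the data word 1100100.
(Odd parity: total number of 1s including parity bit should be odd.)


Number of 1s in data: 3
Parity bit: 0

0


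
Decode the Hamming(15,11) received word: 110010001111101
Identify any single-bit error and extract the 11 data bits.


Syndrome = 0: no error detected

Data: 01001111101 (no errors)


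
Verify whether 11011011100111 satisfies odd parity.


Number of 1s: 10

No, parity error (10 ones)


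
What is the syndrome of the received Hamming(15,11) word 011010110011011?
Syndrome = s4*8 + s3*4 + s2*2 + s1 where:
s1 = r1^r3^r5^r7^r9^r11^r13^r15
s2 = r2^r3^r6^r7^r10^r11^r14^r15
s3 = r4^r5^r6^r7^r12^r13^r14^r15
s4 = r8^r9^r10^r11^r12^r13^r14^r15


s1=1, s2=0, s3=1, s4=1

Syndrome = 13 (error at position 13)


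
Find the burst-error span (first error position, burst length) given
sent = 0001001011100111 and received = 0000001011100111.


XOR: 0001000000000000

Burst at position 3, length 1


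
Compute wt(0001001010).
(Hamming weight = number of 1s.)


Counting 1s in 0001001010

3


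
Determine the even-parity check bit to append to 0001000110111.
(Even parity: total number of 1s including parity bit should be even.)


Number of 1s in data: 6
Parity bit: 0

0


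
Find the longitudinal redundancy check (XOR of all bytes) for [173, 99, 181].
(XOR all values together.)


XOR chain: 173 ^ 99 ^ 181 = 123

123


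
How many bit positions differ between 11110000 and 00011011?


XOR: 11101011
Count of 1s: 6

6


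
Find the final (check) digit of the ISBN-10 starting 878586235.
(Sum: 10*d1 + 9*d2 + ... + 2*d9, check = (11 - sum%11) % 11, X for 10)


Weighted sum: 347
347 mod 11 = 6

Check digit: 5


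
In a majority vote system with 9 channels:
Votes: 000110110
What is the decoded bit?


Ones: 4 out of 9
Threshold: 5

0 (4/9 voted 1)


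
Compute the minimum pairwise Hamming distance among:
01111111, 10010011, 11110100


Comparing all pairs, minimum distance: 4
Can detect 3 errors, correct 1 errors

4


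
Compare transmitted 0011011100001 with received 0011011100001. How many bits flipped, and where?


XOR: 0000000000000

0 errors (received matches sent)


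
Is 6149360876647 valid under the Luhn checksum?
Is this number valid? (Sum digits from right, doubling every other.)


Luhn sum = 65
65 mod 10 = 5

Invalid (Luhn sum mod 10 = 5)


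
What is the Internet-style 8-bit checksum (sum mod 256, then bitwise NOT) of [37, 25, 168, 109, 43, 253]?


Sum = 635 mod 256 = 123
Complement = 132

132


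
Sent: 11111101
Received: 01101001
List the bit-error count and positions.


XOR: 10010100

3 error(s) at position(s): 0, 3, 5


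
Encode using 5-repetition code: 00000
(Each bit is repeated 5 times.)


Each bit -> 5 copies

0000000000000000000000000


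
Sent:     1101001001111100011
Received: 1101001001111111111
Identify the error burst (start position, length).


XOR: 0000000000000011100

Burst at position 14, length 3


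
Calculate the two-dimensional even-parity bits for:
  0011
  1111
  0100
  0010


Row parities: 0011
Column parities: 1010

Row P: 0011, Col P: 1010, Corner: 0


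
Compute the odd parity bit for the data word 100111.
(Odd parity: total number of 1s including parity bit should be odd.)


Number of 1s in data: 4
Parity bit: 1

1


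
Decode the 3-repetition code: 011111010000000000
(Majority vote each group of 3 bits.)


Groups: 011, 111, 010, 000, 000, 000
Majority votes: 110000

110000


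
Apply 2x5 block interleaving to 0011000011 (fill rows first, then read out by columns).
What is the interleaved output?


Matrix:
  00110
  00011
Read columns: 0000101101

0000101101


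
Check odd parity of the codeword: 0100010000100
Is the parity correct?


Number of 1s: 3

Yes, parity is correct (3 ones)


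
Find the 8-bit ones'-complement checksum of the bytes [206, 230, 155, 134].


Sum = 725 mod 256 = 213
Complement = 42

42


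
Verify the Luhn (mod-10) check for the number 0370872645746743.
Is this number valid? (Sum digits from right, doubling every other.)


Luhn sum = 75
75 mod 10 = 5

Invalid (Luhn sum mod 10 = 5)


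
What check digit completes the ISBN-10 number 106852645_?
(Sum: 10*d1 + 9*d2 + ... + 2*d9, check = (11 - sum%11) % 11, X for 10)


Weighted sum: 200
200 mod 11 = 2

Check digit: 9


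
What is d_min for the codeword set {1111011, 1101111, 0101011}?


Comparing all pairs, minimum distance: 2
Can detect 1 errors, correct 0 errors

2


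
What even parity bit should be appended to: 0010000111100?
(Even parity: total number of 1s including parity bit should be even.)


Number of 1s in data: 5
Parity bit: 1

1


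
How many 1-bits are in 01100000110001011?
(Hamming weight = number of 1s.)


Counting 1s in 01100000110001011

7


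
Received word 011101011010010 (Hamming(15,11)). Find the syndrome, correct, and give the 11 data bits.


Syndrome = 7: error at position 7

Data: 10111010010 (corrected bit 7)


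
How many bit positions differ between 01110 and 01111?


XOR: 00001
Count of 1s: 1

1


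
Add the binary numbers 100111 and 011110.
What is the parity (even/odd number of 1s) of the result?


100111 = 39
011110 = 30
Sum = 69 = 1000101
1s count = 3

odd parity (3 ones in 1000101)


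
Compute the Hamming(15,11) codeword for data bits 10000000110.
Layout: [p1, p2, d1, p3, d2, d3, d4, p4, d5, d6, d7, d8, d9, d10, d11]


Parity bits: p1=0, p2=0, p3=0, p4=0

001000000000110


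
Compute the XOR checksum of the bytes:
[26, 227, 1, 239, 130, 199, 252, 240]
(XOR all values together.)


XOR chain: 26 ^ 227 ^ 1 ^ 239 ^ 130 ^ 199 ^ 252 ^ 240 = 94

94


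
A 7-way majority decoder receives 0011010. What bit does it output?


Ones: 3 out of 7
Threshold: 4

0 (3/7 voted 1)


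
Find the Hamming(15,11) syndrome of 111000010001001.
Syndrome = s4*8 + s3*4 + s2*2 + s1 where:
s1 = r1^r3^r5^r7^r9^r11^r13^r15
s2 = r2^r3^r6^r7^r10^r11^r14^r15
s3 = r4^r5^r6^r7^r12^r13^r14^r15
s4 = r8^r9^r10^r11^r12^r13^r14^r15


s1=1, s2=1, s3=0, s4=1

Syndrome = 11 (error at position 11)


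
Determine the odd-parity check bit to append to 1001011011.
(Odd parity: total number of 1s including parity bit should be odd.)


Number of 1s in data: 6
Parity bit: 1

1


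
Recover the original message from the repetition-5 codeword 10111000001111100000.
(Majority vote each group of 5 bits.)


Groups: 10111, 00000, 11111, 00000
Majority votes: 1010

1010


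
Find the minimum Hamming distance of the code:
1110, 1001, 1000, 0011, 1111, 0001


Comparing all pairs, minimum distance: 1
Can detect 0 errors, correct 0 errors

1


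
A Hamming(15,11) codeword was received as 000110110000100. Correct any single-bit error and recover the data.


Syndrome = 3: error at position 3

Data: 11010000100 (corrected bit 3)


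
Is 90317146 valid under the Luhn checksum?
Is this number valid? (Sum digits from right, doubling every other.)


Luhn sum = 36
36 mod 10 = 6

Invalid (Luhn sum mod 10 = 6)


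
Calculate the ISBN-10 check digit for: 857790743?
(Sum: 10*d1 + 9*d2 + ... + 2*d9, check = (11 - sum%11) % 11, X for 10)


Weighted sum: 330
330 mod 11 = 0

Check digit: 0


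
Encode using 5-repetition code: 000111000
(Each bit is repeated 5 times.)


Each bit -> 5 copies

000000000000000111111111111111000000000000000


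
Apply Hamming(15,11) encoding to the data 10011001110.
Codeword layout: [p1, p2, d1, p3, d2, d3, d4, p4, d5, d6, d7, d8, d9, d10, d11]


Parity bits: p1=0, p2=1, p3=0, p4=0

011000101001110


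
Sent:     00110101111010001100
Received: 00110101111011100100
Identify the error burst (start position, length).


XOR: 00000000000001101000

Burst at position 13, length 4


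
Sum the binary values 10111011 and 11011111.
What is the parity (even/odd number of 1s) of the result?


10111011 = 187
11011111 = 223
Sum = 410 = 110011010
1s count = 5

odd parity (5 ones in 110011010)


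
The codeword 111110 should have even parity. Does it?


Number of 1s: 5

No, parity error (5 ones)


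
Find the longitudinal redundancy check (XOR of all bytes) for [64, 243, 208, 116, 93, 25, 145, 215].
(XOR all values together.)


XOR chain: 64 ^ 243 ^ 208 ^ 116 ^ 93 ^ 25 ^ 145 ^ 215 = 21

21


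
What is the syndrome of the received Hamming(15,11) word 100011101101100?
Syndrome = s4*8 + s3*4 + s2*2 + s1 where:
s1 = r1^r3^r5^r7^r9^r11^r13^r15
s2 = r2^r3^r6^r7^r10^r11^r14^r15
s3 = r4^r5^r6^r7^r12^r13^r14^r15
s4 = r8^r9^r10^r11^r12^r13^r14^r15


s1=1, s2=1, s3=1, s4=0

Syndrome = 7 (error at position 7)


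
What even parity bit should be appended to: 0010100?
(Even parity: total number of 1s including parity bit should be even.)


Number of 1s in data: 2
Parity bit: 0

0


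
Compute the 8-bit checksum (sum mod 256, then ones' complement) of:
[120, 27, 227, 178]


Sum = 552 mod 256 = 40
Complement = 215

215


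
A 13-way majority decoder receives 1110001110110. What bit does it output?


Ones: 8 out of 13
Threshold: 7

1 (8/13 voted 1)


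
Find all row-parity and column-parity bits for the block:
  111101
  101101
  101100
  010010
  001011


Row parities: 10101
Column parities: 100101

Row P: 10101, Col P: 100101, Corner: 1
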